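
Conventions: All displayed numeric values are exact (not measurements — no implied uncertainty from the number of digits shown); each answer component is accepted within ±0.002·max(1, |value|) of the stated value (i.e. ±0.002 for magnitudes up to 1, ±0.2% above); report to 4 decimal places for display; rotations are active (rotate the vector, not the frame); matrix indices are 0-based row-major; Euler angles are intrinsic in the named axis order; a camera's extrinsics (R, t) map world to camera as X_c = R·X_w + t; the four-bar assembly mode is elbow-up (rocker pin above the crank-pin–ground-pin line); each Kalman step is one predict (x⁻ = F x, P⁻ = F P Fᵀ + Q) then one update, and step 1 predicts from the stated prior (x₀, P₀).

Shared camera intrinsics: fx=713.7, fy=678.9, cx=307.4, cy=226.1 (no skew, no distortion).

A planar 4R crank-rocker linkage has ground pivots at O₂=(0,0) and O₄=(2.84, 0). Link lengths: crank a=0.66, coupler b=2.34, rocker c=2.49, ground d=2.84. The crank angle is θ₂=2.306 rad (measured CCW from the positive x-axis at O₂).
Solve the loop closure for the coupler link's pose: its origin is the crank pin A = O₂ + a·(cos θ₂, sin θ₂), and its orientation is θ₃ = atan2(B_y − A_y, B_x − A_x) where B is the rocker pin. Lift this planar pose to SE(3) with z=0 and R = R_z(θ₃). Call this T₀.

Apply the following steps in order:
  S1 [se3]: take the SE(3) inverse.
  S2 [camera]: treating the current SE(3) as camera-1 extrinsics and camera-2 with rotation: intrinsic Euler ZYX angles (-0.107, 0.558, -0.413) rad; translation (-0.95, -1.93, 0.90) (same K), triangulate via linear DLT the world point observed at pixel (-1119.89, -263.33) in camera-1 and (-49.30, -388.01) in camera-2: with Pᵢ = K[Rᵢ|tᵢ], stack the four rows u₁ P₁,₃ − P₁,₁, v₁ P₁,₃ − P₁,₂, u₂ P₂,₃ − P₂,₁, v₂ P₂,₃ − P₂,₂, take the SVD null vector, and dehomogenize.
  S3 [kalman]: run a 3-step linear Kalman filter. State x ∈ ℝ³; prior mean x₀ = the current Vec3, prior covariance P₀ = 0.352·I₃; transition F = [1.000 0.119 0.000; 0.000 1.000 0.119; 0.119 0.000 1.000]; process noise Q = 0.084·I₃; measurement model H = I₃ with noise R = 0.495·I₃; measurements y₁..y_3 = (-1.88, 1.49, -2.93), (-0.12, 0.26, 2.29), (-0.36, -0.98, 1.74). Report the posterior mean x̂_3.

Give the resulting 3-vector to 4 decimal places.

result = (-0.7964, -0.1921, 0.7388)

source (fourbar_fk): coupler pose = R=[0.7658 -0.6431 0.0000; 0.6431 0.7658 0.0000; 0.0000 0.0000 1.0000], t=(-0.4427, 0.4895, 0.0000)
after S1 (invert_se3): R=[0.7658 0.6431 0.0000; -0.6431 0.7658 0.0000; 0.0000 0.0000 1.0000], t=(0.0242, -0.6596, 0.0000)
after S2 (triangulate): (-1.6132, -1.5255, 1.0962)
after S3 (kf_track): (-0.7964, -0.1921, 0.7388)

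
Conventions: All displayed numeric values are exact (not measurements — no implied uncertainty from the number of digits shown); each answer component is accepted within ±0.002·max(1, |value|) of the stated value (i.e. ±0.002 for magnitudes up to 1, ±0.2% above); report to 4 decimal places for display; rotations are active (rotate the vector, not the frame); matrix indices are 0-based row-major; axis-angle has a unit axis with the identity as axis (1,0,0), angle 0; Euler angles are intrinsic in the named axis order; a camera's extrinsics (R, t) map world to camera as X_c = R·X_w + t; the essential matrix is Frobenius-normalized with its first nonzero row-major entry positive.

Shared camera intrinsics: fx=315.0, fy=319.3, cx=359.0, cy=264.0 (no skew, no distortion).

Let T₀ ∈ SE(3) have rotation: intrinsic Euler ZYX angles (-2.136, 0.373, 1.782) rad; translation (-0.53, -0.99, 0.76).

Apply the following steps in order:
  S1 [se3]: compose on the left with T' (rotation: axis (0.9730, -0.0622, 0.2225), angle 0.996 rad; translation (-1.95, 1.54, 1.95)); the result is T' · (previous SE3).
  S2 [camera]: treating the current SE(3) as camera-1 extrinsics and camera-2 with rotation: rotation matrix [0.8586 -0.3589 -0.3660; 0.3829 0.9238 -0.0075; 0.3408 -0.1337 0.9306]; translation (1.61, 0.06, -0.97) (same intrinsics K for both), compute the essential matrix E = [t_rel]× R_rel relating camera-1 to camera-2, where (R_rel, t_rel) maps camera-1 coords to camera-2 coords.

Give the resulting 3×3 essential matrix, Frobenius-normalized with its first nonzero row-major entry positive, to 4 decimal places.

after S1 (compose_se3): R=[-0.3350 -0.2761 -0.9009; -0.2084 -0.9107 0.3566; -0.9189 0.3072 0.2476], t=(-2.2195, 0.2903, 1.4981)
after S2 (essential): [0.1151 0.4486 0.0243; -0.4239 0.2122 -0.5209; 0.1921 0.4920 0.0999]

matrix = [0.1151 0.4486 0.0243; -0.4239 0.2122 -0.5209; 0.1921 0.4920 0.0999]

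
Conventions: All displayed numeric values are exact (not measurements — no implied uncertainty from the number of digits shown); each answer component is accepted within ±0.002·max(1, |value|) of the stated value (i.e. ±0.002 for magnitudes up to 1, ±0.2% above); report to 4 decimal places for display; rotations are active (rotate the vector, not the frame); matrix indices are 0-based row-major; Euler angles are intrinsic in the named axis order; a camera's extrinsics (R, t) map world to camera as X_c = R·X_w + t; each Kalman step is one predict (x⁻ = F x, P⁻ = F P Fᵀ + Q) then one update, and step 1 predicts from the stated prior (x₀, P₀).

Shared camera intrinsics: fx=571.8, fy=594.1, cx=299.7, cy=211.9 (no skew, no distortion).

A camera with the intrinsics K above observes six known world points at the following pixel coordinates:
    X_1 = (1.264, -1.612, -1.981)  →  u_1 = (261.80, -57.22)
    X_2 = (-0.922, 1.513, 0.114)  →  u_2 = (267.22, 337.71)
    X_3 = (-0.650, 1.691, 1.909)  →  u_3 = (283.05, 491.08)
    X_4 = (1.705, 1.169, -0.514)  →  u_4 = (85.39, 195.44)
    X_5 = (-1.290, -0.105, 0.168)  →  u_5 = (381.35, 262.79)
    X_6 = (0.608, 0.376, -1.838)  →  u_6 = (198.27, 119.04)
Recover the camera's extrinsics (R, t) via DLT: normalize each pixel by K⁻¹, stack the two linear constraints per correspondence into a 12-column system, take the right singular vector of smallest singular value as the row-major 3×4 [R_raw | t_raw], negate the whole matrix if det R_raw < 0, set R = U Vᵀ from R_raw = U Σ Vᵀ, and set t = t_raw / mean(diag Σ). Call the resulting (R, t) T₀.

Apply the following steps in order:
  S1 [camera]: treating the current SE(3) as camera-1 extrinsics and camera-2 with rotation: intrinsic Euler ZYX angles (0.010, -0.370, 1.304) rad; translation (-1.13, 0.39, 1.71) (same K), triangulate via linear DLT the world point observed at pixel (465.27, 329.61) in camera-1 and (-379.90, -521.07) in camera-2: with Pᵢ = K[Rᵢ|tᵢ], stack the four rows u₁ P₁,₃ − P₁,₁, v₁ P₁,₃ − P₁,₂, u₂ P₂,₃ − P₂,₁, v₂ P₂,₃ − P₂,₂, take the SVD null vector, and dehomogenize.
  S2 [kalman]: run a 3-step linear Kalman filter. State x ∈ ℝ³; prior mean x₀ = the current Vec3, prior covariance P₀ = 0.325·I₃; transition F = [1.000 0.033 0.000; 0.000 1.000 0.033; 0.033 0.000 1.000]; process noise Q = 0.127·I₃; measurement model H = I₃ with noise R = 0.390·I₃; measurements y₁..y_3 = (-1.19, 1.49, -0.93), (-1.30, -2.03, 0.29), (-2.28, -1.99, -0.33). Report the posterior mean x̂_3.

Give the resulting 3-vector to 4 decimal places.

source (pnp_recover): camera pose = R=[-0.6774 -0.6718 0.2999; -0.3851 0.6711 0.6335; -0.6268 0.3136 -0.7133], t=(-0.0400, 0.0400, 6.0300)
after S1 (triangulate): (-0.5617, -0.7312, 1.8759)
after S2 (kf_track): (-1.6472, -1.2668, -0.0168)

result = (-1.6472, -1.2668, -0.0168)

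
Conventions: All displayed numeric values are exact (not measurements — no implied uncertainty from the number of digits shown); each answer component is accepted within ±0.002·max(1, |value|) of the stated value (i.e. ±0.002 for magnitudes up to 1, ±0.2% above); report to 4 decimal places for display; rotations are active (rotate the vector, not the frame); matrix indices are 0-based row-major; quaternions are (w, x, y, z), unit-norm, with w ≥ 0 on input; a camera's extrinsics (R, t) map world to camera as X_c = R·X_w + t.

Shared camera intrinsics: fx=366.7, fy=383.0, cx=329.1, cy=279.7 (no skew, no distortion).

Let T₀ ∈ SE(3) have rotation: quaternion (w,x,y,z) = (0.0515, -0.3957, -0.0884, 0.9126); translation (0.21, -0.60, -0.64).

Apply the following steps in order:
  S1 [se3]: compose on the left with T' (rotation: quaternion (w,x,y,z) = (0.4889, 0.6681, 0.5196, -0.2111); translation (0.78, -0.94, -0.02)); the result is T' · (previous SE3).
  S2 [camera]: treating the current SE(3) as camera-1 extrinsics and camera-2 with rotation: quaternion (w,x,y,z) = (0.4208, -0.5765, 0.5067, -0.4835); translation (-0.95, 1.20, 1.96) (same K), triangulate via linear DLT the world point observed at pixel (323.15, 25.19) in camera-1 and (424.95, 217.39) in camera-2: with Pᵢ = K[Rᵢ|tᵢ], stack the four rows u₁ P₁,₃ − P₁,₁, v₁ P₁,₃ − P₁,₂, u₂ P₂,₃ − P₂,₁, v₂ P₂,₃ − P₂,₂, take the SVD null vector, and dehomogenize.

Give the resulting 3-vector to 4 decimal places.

result = (1.7029, -0.6294, 1.4917)

after S1 (compose_se3): R=[-0.2662 -0.9365 -0.2282; 0.2929 0.1470 -0.9448; 0.9183 -0.3184 0.2352], t=(0.1728, -0.2899, -0.1693)
after S2 (triangulate): (1.7029, -0.6294, 1.4917)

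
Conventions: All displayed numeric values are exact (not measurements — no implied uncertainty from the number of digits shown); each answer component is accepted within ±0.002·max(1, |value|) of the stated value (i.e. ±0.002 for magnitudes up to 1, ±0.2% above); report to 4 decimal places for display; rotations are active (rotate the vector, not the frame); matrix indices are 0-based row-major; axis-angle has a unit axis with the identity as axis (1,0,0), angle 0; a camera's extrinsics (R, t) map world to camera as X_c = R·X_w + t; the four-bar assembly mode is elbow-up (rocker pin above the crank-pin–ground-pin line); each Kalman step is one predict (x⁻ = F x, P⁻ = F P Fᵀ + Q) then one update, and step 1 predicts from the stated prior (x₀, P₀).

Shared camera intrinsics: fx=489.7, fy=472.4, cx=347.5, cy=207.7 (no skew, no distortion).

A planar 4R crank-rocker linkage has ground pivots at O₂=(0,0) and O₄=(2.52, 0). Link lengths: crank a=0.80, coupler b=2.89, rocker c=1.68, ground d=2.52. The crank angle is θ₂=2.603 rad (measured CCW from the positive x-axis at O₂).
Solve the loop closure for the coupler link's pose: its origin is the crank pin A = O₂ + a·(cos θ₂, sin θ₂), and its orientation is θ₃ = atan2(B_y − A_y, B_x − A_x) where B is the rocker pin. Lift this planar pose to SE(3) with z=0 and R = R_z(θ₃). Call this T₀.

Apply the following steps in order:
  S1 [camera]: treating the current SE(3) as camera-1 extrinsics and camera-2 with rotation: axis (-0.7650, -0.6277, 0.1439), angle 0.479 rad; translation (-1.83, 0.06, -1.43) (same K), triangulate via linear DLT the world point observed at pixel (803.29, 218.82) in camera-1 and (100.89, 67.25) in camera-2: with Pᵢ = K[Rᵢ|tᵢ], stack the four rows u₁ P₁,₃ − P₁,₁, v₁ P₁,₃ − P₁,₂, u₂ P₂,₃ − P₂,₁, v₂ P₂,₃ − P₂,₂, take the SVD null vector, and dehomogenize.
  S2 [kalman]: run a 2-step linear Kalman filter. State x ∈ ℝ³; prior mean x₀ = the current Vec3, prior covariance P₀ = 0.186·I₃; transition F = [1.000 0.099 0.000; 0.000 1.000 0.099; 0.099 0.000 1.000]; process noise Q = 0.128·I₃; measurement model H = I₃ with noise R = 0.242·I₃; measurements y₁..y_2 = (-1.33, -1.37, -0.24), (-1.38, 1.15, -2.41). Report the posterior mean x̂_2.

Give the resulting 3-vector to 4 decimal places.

source (fourbar_fk): coupler pose = R=[0.9141 -0.4055 0.0000; 0.4055 0.9141 0.0000; 0.0000 0.0000 1.0000], t=(-0.6867, 0.4103, 0.0000)
after S1 (triangulate): (1.8893, -1.2442, 1.6597)
after S2 (kf_track): (-0.8021, -0.0629, -0.9480)

result = (-0.8021, -0.0629, -0.9480)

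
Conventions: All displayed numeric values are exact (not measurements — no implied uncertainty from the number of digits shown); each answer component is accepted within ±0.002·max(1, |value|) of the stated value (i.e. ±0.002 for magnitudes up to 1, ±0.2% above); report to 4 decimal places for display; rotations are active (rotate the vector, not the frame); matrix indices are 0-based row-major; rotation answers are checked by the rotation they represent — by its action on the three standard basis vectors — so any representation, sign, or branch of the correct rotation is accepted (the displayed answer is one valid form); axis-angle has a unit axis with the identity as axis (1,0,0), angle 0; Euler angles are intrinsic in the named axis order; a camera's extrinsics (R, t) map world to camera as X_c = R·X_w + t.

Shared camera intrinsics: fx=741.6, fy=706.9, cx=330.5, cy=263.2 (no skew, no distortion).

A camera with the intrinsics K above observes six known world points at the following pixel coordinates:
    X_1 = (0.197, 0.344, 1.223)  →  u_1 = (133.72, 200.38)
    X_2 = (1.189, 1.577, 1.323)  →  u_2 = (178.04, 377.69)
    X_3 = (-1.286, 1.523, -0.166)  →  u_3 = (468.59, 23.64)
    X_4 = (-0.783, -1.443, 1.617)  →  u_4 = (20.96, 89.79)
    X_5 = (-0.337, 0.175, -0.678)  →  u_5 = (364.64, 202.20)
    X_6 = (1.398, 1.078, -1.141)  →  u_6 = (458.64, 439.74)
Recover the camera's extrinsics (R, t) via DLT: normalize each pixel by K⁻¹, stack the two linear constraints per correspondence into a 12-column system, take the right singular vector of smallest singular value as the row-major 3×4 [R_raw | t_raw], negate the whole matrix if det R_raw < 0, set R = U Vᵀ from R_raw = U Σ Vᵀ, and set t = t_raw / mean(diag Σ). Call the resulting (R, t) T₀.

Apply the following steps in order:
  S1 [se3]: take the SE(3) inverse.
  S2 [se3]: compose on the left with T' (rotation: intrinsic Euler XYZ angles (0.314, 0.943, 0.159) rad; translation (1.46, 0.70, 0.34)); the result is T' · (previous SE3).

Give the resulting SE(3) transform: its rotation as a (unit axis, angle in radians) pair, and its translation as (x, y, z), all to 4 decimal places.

source (pnp_recover): camera pose = R=[-0.1673 0.6106 -0.7741; 0.9758 -0.0097 -0.2185; -0.1409 -0.7919 -0.5942], t=(-0.4200, -0.3200, 5.5101)
after S1 (invert_se3): R=[-0.1673 0.9758 -0.1409; 0.6106 -0.0097 -0.7919; -0.7741 -0.2185 -0.5942], t=(1.0185, 4.6168, 2.8788)
after S2 (compose_se3): R=[-0.7803 0.3900 -0.4890; 0.6232 0.4187 -0.6606; -0.0529 -0.8201 -0.5697], t=(3.9512, 4.7354, 3.1946)

rotation (axis_angle) = ((-0.3071, -0.8392, 0.4488), 2.8788), translation = (3.9512, 4.7354, 3.1946)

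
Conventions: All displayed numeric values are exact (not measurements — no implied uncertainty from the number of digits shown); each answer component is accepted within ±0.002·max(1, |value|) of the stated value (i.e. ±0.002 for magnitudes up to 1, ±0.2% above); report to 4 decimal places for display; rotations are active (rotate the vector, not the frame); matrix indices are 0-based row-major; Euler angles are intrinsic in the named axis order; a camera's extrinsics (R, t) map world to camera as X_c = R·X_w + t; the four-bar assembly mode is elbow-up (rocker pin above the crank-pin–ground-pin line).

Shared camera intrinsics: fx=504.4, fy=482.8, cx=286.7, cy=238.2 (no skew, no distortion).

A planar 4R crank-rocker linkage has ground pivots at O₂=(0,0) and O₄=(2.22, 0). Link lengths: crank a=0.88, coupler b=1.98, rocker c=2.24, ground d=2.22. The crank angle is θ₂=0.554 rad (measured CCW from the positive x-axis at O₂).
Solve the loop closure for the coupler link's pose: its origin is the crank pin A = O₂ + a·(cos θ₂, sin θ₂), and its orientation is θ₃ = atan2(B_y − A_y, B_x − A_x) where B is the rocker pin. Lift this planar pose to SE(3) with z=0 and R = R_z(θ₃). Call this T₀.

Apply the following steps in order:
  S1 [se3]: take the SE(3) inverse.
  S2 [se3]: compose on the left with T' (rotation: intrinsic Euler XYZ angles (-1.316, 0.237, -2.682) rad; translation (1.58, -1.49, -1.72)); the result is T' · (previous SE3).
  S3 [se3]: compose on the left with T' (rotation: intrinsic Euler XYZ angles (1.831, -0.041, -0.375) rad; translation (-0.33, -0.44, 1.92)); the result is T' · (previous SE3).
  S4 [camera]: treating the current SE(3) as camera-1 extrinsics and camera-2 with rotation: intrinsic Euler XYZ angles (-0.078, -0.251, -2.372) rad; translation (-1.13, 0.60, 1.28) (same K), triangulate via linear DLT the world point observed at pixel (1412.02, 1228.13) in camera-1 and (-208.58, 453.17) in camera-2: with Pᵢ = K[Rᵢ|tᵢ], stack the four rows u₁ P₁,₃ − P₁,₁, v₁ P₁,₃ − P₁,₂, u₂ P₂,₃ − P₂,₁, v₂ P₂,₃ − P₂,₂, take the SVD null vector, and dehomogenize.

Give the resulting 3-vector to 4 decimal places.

source (fourbar_fk): coupler pose = R=[0.4937 -0.8696 0.0000; 0.8696 0.4937 0.0000; 0.0000 0.0000 1.0000], t=(0.7484, 0.4630, 0.0000)
after S1 (invert_se3): R=[0.4937 0.8696 0.0000; -0.8696 0.4937 -0.0000; 0.0000 0.0000 1.0000], t=(-0.7721, 0.4222, 0.0000)
after S2 (compose_se3): R=[-0.8051 -0.5447 0.2348; 0.3294 -0.0814 0.9407; -0.4933 0.8347 0.2450], t=(2.4347, -1.6988, -1.7372)
after S3 (compose_se3): R=[-0.6077 -0.5705 0.5525; 0.3464 -0.8165 -0.4619; 0.7146 -0.0893 0.6938], t=(1.3831, 1.8084, -0.0401)
after S4 (triangulate): (0.3095, -0.6750, 1.0463)

result = (0.3095, -0.6750, 1.0463)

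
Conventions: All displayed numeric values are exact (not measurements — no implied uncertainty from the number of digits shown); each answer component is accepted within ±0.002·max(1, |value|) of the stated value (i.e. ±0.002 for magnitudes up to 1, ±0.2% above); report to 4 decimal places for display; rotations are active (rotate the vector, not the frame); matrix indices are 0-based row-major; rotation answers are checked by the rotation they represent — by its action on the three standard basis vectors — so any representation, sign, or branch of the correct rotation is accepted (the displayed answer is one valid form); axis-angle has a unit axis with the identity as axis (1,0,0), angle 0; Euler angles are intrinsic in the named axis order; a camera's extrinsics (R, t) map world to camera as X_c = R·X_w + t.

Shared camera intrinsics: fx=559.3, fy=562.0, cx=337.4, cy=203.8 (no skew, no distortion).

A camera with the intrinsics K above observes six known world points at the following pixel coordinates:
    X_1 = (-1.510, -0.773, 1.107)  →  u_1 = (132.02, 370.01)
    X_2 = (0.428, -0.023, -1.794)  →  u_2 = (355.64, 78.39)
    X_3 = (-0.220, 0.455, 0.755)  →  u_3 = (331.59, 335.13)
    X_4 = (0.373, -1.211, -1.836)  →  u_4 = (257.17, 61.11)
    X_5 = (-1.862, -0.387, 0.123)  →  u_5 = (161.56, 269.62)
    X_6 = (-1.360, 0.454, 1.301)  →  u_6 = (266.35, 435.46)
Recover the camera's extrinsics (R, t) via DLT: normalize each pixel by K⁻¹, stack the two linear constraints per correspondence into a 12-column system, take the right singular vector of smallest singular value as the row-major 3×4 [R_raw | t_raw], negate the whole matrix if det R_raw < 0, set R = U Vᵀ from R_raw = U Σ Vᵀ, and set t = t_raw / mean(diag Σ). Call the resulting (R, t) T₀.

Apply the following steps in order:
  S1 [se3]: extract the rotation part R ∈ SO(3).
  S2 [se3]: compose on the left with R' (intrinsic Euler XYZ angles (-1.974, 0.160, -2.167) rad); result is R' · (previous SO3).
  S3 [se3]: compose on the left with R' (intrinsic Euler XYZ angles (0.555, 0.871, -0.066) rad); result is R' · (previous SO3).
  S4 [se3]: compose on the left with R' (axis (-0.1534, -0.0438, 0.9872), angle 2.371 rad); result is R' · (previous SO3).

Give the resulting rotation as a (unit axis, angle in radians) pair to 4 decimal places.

rotation (axis_angle) = ((0.2921, -0.8857, -0.3609), 2.5690)

source (pnp_recover): camera pose = R=[0.3489 0.9193 -0.1822; -0.0025 0.1954 0.9807; 0.9372 -0.3417 0.0705], t=(-0.2600, 0.4300, 5.7000)
after S1 (rot_of_se3): [0.3489 0.9193 -0.1822; -0.0025 0.1954 0.9807; 0.9372 -0.3417 0.0705]
after S2 (compose_so3): [-0.0461 -0.4044 0.9134; 0.9927 0.0832 0.0870; -0.1112 0.9108 0.3977]
after S3 (compose_so3): [-0.0725 0.4403 0.8949; 0.8900 -0.3763 0.2573; 0.4501 0.8151 -0.3646]
after S4 (compose_so3): [-0.6834 -0.2806 -0.6739; -0.6717 0.6032 0.4300; 0.2859 0.7466 -0.6007]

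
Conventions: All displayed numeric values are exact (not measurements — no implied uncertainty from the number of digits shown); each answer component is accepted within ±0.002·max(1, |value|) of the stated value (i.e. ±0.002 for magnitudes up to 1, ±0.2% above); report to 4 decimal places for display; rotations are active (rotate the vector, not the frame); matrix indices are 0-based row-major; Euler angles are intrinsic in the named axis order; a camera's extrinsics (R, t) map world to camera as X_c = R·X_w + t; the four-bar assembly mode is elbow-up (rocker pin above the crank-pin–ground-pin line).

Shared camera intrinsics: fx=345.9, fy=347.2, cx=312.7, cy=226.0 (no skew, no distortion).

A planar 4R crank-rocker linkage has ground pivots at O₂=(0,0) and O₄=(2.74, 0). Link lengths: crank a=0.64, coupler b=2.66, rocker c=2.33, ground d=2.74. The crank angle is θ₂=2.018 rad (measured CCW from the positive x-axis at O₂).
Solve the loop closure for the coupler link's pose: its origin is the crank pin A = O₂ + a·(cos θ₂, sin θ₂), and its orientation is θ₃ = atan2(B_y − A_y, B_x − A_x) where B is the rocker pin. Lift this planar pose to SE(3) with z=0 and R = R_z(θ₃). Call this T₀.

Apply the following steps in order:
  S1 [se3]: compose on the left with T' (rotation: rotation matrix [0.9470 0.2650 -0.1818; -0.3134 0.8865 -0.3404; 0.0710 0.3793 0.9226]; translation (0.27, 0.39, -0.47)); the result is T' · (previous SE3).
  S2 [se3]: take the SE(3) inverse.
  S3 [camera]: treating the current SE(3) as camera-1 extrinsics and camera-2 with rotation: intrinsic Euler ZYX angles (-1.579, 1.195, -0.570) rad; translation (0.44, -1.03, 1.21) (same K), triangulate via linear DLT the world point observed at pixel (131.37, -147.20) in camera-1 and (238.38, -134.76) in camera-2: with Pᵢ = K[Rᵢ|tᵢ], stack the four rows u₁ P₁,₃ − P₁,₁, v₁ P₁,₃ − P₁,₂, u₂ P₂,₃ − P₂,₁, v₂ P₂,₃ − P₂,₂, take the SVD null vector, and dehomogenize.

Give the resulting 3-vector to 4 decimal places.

result = (-0.2988, -1.3315, 0.5157)

source (fourbar_fk): coupler pose = R=[0.8041 -0.5945 0.0000; 0.5945 0.8041 0.0000; 0.0000 0.0000 1.0000], t=(-0.2768, 0.5771, 0.0000)
after S1 (compose_se3): R=[0.9190 -0.3499 -0.1818; 0.2750 0.8992 -0.3404; 0.2826 0.2628 0.9225], t=(0.1608, 0.9883, -0.2708)
after S2 (invert_se3): R=[0.9190 0.2750 0.2826; -0.3499 0.8992 0.2628; -0.1818 -0.3404 0.9225], t=(-0.3431, -0.7613, 0.6154)
after S3 (triangulate): (-0.2988, -1.3315, 0.5157)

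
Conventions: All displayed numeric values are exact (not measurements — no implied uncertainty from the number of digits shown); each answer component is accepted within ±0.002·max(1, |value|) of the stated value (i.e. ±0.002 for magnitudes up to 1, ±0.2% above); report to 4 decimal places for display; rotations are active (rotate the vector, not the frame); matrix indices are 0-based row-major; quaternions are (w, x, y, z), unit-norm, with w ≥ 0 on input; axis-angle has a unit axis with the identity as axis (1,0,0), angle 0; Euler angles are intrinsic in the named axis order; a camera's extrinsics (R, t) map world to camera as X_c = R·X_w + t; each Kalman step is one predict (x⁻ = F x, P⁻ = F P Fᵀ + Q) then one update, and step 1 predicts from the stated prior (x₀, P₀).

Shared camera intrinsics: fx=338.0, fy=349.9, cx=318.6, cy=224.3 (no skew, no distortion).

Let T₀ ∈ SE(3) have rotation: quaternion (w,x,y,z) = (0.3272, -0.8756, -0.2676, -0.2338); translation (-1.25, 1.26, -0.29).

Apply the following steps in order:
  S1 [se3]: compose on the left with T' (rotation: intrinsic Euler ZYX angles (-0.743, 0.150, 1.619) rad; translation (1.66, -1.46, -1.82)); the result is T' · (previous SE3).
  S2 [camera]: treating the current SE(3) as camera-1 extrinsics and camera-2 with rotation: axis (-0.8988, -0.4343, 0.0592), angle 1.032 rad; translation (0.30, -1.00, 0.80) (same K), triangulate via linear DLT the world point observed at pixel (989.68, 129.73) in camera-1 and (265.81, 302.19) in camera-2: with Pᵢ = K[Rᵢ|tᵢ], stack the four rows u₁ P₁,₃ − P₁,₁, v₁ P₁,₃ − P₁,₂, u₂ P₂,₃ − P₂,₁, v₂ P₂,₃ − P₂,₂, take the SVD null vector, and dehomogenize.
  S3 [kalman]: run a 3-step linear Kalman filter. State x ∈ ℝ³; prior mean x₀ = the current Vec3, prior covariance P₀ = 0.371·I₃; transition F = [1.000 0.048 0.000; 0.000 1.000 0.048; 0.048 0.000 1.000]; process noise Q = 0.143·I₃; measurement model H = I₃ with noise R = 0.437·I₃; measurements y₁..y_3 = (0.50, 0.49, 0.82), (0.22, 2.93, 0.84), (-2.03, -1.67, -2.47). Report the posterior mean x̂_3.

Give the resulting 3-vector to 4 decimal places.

after S1 (compose_se3): R=[0.1706 0.7079 0.6854; -0.9702 -0.0008 0.2424; 0.1722 -0.7063 0.6867], t=(1.0447, -0.5839, -0.3750)
after S2 (triangulate): (0.2231, -0.1876, 1.9986)
after S3 (kf_track): (-0.7458, 0.0718, -0.4934)

result = (-0.7458, 0.0718, -0.4934)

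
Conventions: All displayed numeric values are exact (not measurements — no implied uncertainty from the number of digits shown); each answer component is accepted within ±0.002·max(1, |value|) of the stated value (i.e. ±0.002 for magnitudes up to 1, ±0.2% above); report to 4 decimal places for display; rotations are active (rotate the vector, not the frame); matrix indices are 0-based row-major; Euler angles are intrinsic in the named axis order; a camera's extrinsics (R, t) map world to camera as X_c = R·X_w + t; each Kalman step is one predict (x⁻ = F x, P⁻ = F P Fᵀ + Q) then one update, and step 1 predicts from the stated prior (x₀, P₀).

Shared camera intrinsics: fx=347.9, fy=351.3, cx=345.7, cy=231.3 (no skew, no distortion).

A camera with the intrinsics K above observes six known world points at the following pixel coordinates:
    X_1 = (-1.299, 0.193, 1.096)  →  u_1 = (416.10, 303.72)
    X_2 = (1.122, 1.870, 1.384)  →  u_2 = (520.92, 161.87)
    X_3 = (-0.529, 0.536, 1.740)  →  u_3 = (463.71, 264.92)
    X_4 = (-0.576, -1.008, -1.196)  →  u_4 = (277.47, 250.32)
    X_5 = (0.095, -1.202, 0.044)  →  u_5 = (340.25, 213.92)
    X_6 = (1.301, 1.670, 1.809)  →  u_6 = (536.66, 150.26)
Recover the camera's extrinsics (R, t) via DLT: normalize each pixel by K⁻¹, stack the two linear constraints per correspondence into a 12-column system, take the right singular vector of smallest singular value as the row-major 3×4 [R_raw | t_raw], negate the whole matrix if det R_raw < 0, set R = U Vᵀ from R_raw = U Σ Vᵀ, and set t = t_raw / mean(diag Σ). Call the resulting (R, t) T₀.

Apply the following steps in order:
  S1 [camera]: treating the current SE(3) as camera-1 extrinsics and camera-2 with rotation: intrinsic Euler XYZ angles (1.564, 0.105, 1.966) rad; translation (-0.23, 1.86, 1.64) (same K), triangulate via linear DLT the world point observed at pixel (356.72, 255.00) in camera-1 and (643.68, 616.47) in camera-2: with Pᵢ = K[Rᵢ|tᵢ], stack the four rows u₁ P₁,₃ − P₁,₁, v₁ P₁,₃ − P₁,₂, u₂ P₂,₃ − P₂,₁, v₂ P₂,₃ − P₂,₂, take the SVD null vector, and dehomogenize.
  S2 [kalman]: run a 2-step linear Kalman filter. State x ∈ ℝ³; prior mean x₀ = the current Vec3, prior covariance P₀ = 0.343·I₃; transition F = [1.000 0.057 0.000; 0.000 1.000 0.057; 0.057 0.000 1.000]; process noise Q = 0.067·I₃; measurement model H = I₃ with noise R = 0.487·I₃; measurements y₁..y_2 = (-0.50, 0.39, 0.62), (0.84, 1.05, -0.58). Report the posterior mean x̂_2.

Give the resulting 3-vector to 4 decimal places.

source (pnp_recover): camera pose = R=[0.0532 0.3041 0.9512; -0.9863 0.1651 0.0024; -0.1563 -0.9382 0.3087], t=(0.2107, -0.0503, 5.7833)
after S1 (triangulate): (-0.7447, -1.2169, 0.4483)
after S2 (kf_track): (-0.1039, 0.1278, 0.1337)

result = (-0.1039, 0.1278, 0.1337)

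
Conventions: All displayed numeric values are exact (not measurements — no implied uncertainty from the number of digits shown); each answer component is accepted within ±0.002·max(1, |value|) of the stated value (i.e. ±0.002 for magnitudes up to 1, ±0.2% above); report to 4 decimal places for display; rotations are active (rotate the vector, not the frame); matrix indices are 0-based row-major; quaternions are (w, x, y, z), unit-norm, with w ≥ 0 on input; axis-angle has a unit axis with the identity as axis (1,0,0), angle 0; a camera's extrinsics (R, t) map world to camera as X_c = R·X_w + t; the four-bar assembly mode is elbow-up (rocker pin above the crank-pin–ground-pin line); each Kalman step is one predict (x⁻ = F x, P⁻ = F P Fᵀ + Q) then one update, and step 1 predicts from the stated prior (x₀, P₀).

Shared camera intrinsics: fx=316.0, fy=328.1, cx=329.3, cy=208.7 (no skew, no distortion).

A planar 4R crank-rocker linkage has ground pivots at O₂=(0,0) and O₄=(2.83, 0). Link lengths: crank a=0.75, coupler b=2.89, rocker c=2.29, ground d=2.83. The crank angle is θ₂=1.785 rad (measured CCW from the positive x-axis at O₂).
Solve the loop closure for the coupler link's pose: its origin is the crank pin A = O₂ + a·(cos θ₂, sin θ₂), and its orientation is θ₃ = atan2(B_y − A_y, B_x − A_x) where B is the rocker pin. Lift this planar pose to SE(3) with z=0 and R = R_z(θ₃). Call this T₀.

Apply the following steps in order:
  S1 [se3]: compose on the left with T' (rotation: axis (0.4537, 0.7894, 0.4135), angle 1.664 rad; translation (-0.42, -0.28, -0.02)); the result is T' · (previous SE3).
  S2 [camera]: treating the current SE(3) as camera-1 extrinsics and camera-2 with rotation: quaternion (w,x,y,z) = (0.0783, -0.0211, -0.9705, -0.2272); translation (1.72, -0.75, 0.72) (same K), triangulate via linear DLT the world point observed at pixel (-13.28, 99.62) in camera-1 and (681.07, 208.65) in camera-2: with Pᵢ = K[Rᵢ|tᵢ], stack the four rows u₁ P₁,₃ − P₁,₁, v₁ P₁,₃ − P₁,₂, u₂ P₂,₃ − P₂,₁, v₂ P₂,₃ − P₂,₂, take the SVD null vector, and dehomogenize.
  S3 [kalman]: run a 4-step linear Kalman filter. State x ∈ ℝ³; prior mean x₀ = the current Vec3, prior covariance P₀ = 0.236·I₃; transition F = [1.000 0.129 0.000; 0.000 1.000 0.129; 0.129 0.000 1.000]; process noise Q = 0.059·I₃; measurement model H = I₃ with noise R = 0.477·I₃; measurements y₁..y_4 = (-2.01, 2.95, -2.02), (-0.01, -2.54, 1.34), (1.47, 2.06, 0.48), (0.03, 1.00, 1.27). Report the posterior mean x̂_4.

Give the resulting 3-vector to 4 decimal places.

result = (0.2630, 1.0144, 0.0571)

source (fourbar_fk): coupler pose = R=[0.8552 -0.5183 0.0000; 0.5183 0.8552 0.0000; 0.0000 0.0000 1.0000], t=(-0.1594, 0.7329, 0.0000)
after S1 (compose_se3): R=[0.1024 -0.0857 0.9910; 0.9917 0.0867 -0.0949; -0.0778 0.9925 0.0938], t=(-0.4559, 0.0229, 0.6652)
after S2 (triangulate): (-1.1191, 1.7337, -1.7954)
after S3 (kf_track): (0.2630, 1.0144, 0.0571)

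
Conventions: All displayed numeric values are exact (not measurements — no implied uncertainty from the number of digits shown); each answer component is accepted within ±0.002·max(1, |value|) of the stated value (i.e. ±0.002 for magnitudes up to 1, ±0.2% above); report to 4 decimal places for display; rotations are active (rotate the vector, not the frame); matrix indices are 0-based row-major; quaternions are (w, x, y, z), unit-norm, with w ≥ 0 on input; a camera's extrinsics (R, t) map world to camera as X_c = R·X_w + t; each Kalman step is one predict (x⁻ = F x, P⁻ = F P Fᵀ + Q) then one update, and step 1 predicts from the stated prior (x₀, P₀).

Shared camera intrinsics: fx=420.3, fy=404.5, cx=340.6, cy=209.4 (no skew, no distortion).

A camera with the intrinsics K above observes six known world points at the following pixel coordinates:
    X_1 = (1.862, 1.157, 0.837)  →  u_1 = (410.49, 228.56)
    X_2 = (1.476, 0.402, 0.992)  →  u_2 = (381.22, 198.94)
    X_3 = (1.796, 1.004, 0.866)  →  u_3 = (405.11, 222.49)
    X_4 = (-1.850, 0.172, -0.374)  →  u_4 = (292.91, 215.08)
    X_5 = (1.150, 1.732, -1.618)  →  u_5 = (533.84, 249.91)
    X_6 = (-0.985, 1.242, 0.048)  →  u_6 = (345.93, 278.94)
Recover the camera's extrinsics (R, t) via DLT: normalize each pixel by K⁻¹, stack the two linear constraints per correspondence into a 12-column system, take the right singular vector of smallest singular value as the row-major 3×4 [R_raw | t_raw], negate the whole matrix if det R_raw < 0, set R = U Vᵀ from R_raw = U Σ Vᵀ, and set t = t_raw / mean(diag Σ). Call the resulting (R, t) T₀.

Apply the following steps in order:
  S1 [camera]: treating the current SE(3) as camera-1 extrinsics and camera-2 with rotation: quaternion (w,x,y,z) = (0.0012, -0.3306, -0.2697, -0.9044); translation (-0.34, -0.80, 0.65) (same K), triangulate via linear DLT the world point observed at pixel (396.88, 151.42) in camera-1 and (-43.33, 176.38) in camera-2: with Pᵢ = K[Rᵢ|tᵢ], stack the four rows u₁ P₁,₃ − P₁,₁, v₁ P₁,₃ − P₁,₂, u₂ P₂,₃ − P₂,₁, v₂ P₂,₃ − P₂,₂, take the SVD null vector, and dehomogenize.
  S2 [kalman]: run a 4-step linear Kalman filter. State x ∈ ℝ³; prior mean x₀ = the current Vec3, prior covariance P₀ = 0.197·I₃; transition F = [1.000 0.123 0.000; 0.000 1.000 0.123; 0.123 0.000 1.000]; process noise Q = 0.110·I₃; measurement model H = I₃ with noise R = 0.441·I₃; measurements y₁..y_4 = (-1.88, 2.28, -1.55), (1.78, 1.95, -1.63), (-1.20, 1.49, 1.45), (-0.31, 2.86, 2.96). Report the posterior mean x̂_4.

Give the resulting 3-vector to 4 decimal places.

source (pnp_recover): camera pose = R=[0.6573 0.3071 -0.6882; -0.2321 0.9513 0.2028; 0.7170 0.0264 0.6966], t=(0.3692, -0.4503, 6.2808)
after S1 (triangulate): (1.3916, -0.3635, 0.2546)
after S2 (kf_track): (0.1851, 1.9379, 1.2629)

result = (0.1851, 1.9379, 1.2629)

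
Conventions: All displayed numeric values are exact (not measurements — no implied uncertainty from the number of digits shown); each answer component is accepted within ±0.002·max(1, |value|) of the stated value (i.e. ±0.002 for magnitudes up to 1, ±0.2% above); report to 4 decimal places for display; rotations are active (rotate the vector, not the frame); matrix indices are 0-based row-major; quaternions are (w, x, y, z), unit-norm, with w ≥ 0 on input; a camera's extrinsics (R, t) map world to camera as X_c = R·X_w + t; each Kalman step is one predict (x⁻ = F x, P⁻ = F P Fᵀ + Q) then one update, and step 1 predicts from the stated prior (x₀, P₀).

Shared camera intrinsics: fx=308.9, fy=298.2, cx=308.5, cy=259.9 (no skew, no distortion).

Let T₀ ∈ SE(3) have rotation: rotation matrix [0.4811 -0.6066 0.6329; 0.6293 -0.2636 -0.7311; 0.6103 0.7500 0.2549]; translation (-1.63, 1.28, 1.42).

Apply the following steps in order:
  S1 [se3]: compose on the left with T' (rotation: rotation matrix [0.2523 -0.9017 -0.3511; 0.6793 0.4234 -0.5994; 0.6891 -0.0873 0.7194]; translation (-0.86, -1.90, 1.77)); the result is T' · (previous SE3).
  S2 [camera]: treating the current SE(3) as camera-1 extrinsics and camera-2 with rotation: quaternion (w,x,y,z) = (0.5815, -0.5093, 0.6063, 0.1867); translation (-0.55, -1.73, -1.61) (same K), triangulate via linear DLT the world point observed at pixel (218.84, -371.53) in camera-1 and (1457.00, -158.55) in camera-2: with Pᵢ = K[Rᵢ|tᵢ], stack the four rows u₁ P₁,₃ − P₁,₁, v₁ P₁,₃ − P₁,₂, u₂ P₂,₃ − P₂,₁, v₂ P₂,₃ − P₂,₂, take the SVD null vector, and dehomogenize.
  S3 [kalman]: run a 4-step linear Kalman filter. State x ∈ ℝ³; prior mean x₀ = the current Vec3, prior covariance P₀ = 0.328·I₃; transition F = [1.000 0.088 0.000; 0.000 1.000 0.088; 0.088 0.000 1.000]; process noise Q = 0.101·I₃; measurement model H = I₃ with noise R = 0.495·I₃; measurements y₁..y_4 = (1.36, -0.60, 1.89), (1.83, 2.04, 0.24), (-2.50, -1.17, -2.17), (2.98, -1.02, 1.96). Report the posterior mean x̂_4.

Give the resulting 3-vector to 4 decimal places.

result = (0.6359, -0.4795, 0.6456)

after S1 (compose_se3): R=[-0.6604 -0.1786 0.7294; 0.2275 -0.9732 -0.0324; 0.7157 0.1445 0.6833], t=(-2.9240, -3.3164, 1.5565)
after S2 (triangulate): (-1.8835, -1.8175, 1.4780)
after S3 (kf_track): (0.6359, -0.4795, 0.6456)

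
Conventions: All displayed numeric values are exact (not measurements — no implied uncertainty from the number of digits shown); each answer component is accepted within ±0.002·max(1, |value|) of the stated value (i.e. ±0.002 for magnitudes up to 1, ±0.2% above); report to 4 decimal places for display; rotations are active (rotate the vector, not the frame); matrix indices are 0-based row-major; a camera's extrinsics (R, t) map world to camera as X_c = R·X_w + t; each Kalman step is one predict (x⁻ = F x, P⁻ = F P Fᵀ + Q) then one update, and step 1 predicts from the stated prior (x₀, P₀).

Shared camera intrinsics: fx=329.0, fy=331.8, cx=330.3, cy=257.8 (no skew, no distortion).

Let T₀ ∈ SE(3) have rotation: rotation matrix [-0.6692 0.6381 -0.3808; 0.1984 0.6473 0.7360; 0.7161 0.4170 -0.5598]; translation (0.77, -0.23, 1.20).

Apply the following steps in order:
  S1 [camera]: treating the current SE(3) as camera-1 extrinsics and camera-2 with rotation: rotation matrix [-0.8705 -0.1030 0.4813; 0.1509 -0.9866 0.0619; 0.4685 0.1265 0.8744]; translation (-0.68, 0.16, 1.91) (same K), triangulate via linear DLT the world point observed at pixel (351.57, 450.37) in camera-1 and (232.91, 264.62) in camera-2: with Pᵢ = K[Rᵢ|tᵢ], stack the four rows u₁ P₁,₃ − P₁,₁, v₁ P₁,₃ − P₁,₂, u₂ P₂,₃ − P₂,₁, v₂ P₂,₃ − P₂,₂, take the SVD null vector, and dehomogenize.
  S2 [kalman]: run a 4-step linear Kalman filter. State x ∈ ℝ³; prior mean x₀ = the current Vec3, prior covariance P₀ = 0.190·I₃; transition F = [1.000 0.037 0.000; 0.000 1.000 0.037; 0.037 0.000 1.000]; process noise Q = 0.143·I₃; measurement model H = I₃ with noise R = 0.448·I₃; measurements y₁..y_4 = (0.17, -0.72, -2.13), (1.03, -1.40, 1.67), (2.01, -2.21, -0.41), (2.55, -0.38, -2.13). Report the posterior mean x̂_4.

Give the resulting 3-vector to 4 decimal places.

result = (1.7621, -0.9212, -0.7938)

after S1 (triangulate): (0.7539, 0.2708, 0.9242)
after S2 (kf_track): (1.7621, -0.9212, -0.7938)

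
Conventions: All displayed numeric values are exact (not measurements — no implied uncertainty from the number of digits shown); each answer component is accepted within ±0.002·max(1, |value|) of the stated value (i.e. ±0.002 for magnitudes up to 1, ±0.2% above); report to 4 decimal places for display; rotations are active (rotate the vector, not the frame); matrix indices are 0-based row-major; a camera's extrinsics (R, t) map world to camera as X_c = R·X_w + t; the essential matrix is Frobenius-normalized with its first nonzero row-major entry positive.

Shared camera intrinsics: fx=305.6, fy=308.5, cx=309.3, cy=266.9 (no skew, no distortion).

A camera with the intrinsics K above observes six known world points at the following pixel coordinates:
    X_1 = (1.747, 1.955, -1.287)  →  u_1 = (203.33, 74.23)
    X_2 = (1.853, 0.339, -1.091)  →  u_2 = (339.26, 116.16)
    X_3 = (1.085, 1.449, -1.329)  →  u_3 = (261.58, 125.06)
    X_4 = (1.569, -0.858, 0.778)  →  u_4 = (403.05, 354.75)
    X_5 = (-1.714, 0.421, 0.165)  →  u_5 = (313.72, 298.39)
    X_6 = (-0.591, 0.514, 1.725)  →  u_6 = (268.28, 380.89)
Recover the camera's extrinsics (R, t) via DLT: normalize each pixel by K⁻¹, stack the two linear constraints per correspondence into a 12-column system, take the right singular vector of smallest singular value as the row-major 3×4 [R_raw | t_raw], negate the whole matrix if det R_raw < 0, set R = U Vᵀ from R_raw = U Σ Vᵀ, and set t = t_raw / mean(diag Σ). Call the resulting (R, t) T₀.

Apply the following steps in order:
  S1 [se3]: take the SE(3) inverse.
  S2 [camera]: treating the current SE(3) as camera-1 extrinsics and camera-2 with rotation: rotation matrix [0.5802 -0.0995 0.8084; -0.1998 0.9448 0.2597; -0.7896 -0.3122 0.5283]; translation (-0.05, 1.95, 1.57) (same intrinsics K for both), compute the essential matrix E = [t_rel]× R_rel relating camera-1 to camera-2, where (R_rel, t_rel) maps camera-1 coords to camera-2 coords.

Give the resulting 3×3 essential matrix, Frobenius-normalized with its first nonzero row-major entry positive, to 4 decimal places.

source (pnp_recover): camera pose = R=[-0.0864 -0.9359 -0.3415; -0.2572 -0.3102 0.9152; -0.9625 0.1669 -0.2139], t=(0.3900, 0.1600, 4.4000)
after S1 (invert_se3): R=[-0.0864 -0.2572 -0.9625; -0.9359 -0.3102 0.1669; -0.3415 0.9152 -0.2139], t=(4.3098, -0.3199, 0.9279)
after S2 (essential): [0.0637 0.3691 -0.4119; -0.1760 -0.5593 -0.1354; 0.0906 0.1127 0.5541]

matrix = [0.0637 0.3691 -0.4119; -0.1760 -0.5593 -0.1354; 0.0906 0.1127 0.5541]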